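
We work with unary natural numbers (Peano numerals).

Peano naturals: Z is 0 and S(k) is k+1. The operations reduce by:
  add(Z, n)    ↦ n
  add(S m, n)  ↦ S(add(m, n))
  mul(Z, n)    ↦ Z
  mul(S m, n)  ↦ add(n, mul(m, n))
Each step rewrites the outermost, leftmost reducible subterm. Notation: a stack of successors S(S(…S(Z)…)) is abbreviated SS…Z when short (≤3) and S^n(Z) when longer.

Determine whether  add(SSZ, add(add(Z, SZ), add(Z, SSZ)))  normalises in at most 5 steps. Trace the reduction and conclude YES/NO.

  start: add(SSZ, add(add(Z, SZ), add(Z, SSZ)))
  [1] S(add(SZ, add(add(Z, SZ), add(Z, SSZ))))
  [2] S(S(add(Z, add(add(Z, SZ), add(Z, SSZ)))))
  [3] S(S(add(add(Z, SZ), add(Z, SSZ))))
  [4] S(S(add(SZ, add(Z, SSZ))))
  [5] S(S(S(add(Z, add(Z, SSZ)))))

Answer: NO — after 5 steps the term is S(S(S(add(Z, add(Z, SSZ))))), not yet normal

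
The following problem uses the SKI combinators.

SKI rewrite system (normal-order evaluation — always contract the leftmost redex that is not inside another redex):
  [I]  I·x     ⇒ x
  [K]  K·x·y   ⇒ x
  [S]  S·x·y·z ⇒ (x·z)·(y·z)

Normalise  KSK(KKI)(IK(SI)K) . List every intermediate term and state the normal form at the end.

Answer: normal form = SK(SI)  (in 4 steps)

Working:
  start: KSK(KKI)(IK(SI)K)
  [1] S(KKI)(IK(SI)K)
  [2] SK(IK(SI)K)
  [3] SK(K(SI)K)
  [4] SK(SI)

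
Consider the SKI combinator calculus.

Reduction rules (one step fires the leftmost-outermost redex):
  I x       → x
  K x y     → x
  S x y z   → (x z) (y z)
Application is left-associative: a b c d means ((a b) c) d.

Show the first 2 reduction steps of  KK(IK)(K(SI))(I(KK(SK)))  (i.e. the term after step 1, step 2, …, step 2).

  start: KK(IK)(K(SI))(I(KK(SK)))
  →1  K(K(SI))(I(KK(SK)))
  →2  K(SI)

Answer: after 2 steps: K(SI)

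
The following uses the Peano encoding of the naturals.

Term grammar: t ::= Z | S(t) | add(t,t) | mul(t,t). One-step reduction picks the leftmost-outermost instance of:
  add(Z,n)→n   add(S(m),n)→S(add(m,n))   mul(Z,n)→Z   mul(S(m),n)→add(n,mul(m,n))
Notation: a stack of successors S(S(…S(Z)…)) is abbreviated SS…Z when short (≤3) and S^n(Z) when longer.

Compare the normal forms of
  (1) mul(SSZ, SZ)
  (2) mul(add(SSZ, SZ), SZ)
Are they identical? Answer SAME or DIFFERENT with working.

Answer: DIFFERENT — A ⇓ SSZ, B ⇓ SSSZ

Reduction:
Term A:
  start: mul(SSZ, SZ)
  →1  add(SZ, mul(SZ, SZ))
  →2  S(add(Z, mul(SZ, SZ)))
  →3  S(mul(SZ, SZ))
  →4  S(add(SZ, mul(Z, SZ)))
  →5  S(S(add(Z, mul(Z, SZ))))
  →6  S(S(mul(Z, SZ)))
  →7  SSZ

Term B:
  start: mul(add(SSZ, SZ), SZ)
  →1  mul(S(add(SZ, SZ)), SZ)
  →2  add(SZ, mul(add(SZ, SZ), SZ))
  →3  S(add(Z, mul(add(SZ, SZ), SZ)))
  →4  S(mul(add(SZ, SZ), SZ))
  →5  S(mul(S(add(Z, SZ)), SZ))
  →6  S(add(SZ, mul(add(Z, SZ), SZ)))
  →7  S(S(add(Z, mul(add(Z, SZ), SZ))))
  →8  S(S(mul(add(Z, SZ), SZ)))
  →9  S(S(mul(SZ, SZ)))
  →10  S(S(add(SZ, mul(Z, SZ))))
  →11  S(S(S(add(Z, mul(Z, SZ)))))
  →12  S(S(S(mul(Z, SZ))))
  →13  SSSZ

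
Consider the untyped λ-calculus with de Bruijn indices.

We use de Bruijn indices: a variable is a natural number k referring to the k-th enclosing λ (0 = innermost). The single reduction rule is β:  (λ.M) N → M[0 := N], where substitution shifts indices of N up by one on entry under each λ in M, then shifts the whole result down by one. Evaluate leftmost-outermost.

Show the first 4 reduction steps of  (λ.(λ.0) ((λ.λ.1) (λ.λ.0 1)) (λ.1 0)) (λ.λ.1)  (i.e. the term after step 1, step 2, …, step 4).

  start: (λ.(λ.0) ((λ.λ.1) (λ.λ.0 1)) (λ.1 0)) (λ.λ.1)
  [1] (λ.0) ((λ.λ.1) (λ.λ.0 1)) (λ.(λ.λ.1) 0)
  [2] (λ.λ.1) (λ.λ.0 1) (λ.(λ.λ.1) 0)
  [3] (λ.λ.λ.0 1) (λ.(λ.λ.1) 0)
  [4] λ.λ.0 1

Answer: after 4 steps: λ.λ.0 1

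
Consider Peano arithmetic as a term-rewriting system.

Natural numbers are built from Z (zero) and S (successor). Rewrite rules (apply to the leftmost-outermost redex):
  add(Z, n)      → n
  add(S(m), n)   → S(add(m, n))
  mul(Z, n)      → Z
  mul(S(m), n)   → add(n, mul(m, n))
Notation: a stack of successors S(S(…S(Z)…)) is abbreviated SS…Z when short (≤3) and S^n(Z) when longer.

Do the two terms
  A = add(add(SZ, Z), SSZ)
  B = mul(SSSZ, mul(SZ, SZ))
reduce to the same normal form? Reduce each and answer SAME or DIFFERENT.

Answer: SAME — A ⇓ SSSZ, B ⇓ SSSZ

Working:
Term A:
  start: add(add(SZ, Z), SSZ)
  [1] add(S(add(Z, Z)), SSZ)
  [2] S(add(add(Z, Z), SSZ))
  [3] S(add(Z, SSZ))
  [4] SSSZ

Term B:
  start: mul(SSSZ, mul(SZ, SZ))
  [1] add(mul(SZ, SZ), mul(SSZ, mul(SZ, SZ)))
  [2] add(add(SZ, mul(Z, SZ)), mul(SSZ, mul(SZ, SZ)))
  [3] add(S(add(Z, mul(Z, SZ))), mul(SSZ, mul(SZ, SZ)))
  [4] S(add(add(Z, mul(Z, SZ)), mul(SSZ, mul(SZ, SZ))))
  [5] S(add(mul(Z, SZ), mul(SSZ, mul(SZ, SZ))))
  [6] S(add(Z, mul(SSZ, mul(SZ, SZ))))
  [7] S(mul(SSZ, mul(SZ, SZ)))
  [8] S(add(mul(SZ, SZ), mul(SZ, mul(SZ, SZ))))
  [9] S(add(add(SZ, mul(Z, SZ)), mul(SZ, mul(SZ, SZ))))
  [10] S(add(S(add(Z, mul(Z, SZ))), mul(SZ, mul(SZ, SZ))))
  [11] S(S(add(add(Z, mul(Z, SZ)), mul(SZ, mul(SZ, SZ)))))
  [12] S(S(add(mul(Z, SZ), mul(SZ, mul(SZ, SZ)))))
  [13] S(S(add(Z, mul(SZ, mul(SZ, SZ)))))
  [14] S(S(mul(SZ, mul(SZ, SZ))))
  [15] S(S(add(mul(SZ, SZ), mul(Z, mul(SZ, SZ)))))
  [16] S(S(add(add(SZ, mul(Z, SZ)), mul(Z, mul(SZ, SZ)))))
  [17] S(S(add(S(add(Z, mul(Z, SZ))), mul(Z, mul(SZ, SZ)))))
  [18] S(S(S(add(add(Z, mul(Z, SZ)), mul(Z, mul(SZ, SZ))))))
  [19] S(S(S(add(mul(Z, SZ), mul(Z, mul(SZ, SZ))))))
  [20] S(S(S(add(Z, mul(Z, mul(SZ, SZ))))))
  [21] S(S(S(mul(Z, mul(SZ, SZ)))))
  [22] SSSZ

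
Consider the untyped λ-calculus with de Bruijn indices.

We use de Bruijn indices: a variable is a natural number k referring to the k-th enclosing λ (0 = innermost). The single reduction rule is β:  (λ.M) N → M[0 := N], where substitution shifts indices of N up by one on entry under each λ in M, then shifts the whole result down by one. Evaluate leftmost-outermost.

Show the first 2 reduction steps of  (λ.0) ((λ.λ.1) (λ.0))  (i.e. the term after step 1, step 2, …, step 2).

Answer: after 2 steps: λ.λ.0

Derivation:
  start: (λ.0) ((λ.λ.1) (λ.0))
  [1] (λ.λ.1) (λ.0)
  [2] λ.λ.0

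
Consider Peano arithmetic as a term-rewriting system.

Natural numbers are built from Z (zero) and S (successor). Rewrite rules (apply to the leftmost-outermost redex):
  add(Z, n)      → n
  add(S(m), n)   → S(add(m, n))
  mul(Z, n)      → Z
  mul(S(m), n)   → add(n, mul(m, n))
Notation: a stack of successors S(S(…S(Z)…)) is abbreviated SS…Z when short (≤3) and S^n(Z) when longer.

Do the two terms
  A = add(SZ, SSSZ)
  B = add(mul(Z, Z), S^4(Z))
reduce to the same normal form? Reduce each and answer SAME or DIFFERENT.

Answer: SAME — A ⇓ S^4(Z), B ⇓ S^4(Z)

Reduction:
Term A:
  start: add(SZ, SSSZ)
  [1] S(add(Z, SSSZ))
  [2] S^4(Z)

Term B:
  start: add(mul(Z, Z), S^4(Z))
  [1] add(Z, S^4(Z))
  [2] S^4(Z)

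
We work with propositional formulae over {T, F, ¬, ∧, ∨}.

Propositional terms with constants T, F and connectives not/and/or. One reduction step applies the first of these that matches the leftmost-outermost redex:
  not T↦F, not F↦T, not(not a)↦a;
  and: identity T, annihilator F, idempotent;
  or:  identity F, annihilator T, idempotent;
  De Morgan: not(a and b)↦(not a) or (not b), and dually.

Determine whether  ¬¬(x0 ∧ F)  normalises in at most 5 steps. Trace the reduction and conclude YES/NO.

Answer: YES — reaches normal form F in 2 ≤ 5 steps

Reduction:
  start: ¬¬(x0 ∧ F)
  step 1: x0 ∧ F
  step 2: F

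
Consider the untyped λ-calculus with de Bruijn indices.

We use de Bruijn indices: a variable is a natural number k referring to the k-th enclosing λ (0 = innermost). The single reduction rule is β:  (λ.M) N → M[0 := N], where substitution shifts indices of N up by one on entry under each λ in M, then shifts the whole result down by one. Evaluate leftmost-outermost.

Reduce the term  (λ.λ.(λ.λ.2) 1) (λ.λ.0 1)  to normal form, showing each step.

Answer: normal form = λ.λ.1  (in 2 steps)

Derivation:
  start: (λ.λ.(λ.λ.2) 1) (λ.λ.0 1)
  [1] λ.(λ.λ.2) (λ.λ.0 1)
  [2] λ.λ.1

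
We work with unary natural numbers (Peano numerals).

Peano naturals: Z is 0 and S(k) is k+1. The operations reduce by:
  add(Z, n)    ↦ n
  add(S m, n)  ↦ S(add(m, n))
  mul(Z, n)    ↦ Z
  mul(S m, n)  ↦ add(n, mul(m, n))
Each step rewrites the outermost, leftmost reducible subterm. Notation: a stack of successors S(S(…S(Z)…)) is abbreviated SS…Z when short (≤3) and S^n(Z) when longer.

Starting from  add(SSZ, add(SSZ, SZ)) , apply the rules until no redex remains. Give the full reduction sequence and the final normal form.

  start: add(SSZ, add(SSZ, SZ))
  [1] S(add(SZ, add(SSZ, SZ)))
  [2] S(S(add(Z, add(SSZ, SZ))))
  [3] S(S(add(SSZ, SZ)))
  [4] S(S(S(add(SZ, SZ))))
  [5] S(S(S(S(add(Z, SZ)))))
  [6] S^5(Z)

Answer: normal form = S^5(Z)  (in 6 steps)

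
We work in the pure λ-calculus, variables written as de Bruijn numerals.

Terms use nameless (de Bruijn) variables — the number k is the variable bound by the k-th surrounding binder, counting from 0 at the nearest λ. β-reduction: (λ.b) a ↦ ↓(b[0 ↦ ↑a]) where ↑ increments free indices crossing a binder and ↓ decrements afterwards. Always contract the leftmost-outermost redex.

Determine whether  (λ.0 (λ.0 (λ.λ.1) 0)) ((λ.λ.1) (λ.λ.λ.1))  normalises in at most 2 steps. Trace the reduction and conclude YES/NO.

  start: (λ.0 (λ.0 (λ.λ.1) 0)) ((λ.λ.1) (λ.λ.λ.1))
  →1  (λ.λ.1) (λ.λ.λ.1) (λ.0 (λ.λ.1) 0)
  →2  (λ.λ.λ.λ.1) (λ.0 (λ.λ.1) 0)

Answer: NO — after 2 steps the term is (λ.λ.λ.λ.1) (λ.0 (λ.λ.1) 0), not yet normal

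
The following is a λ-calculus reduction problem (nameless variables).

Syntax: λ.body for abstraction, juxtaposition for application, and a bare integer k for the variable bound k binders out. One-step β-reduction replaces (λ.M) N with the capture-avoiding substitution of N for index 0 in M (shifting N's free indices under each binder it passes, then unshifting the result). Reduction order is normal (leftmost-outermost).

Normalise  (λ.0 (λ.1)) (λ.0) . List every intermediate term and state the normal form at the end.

  start: (λ.0 (λ.1)) (λ.0)
  [1] (λ.0) (λ.λ.0)
  [2] λ.λ.0

Answer: normal form = λ.λ.0  (in 2 steps)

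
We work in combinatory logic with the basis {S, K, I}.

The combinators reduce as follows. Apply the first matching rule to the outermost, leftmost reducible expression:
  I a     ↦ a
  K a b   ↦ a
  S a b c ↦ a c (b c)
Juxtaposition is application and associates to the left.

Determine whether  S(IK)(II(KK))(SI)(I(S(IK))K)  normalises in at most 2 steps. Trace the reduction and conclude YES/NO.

Answer: NO — after 2 steps the term is K(SI)(II(KK)(SI))(I(S(IK))K), not yet normal

Reduction:
  start: S(IK)(II(KK))(SI)(I(S(IK))K)
  step 1: IK(SI)(II(KK)(SI))(I(S(IK))K)
  step 2: K(SI)(II(KK)(SI))(I(S(IK))K)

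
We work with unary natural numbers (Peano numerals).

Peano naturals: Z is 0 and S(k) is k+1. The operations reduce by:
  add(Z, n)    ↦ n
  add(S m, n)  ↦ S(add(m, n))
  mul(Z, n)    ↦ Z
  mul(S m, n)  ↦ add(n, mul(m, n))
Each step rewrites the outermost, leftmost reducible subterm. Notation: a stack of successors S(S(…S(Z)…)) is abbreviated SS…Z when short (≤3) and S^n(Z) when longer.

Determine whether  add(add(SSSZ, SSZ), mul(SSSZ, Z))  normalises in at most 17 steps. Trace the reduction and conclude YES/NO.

  start: add(add(SSSZ, SSZ), mul(SSSZ, Z))
  →1  add(S(add(SSZ, SSZ)), mul(SSSZ, Z))
  →2  S(add(add(SSZ, SSZ), mul(SSSZ, Z)))
  →3  S(add(S(add(SZ, SSZ)), mul(SSSZ, Z)))
  →4  S(S(add(add(SZ, SSZ), mul(SSSZ, Z))))
  →5  S(S(add(S(add(Z, SSZ)), mul(SSSZ, Z))))
  →6  S(S(S(add(add(Z, SSZ), mul(SSSZ, Z)))))
  →7  S(S(S(add(SSZ, mul(SSSZ, Z)))))
  →8  S(S(S(S(add(SZ, mul(SSSZ, Z))))))
  →9  S(S(S(S(S(add(Z, mul(SSSZ, Z)))))))
  →10  S(S(S(S(S(mul(SSSZ, Z))))))
  →11  S(S(S(S(S(add(Z, mul(SSZ, Z)))))))
  →12  S(S(S(S(S(mul(SSZ, Z))))))
  →13  S(S(S(S(S(add(Z, mul(SZ, Z)))))))
  →14  S(S(S(S(S(mul(SZ, Z))))))
  →15  S(S(S(S(S(add(Z, mul(Z, Z)))))))
  →16  S(S(S(S(S(mul(Z, Z))))))
  →17  S^5(Z)

Answer: YES — reaches normal form S^5(Z) in 17 ≤ 17 steps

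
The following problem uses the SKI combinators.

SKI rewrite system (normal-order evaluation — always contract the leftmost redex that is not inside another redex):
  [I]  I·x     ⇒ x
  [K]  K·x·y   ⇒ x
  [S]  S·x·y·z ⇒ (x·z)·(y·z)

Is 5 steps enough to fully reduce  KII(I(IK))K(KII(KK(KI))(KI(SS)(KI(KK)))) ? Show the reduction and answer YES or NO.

Answer: YES — reaches normal form K in 5 ≤ 5 steps

Derivation:
  start: KII(I(IK))K(KII(KK(KI))(KI(SS)(KI(KK))))
  [1] I(I(IK))K(KII(KK(KI))(KI(SS)(KI(KK))))
  [2] I(IK)K(KII(KK(KI))(KI(SS)(KI(KK))))
  [3] IKK(KII(KK(KI))(KI(SS)(KI(KK))))
  [4] KK(KII(KK(KI))(KI(SS)(KI(KK))))
  [5] K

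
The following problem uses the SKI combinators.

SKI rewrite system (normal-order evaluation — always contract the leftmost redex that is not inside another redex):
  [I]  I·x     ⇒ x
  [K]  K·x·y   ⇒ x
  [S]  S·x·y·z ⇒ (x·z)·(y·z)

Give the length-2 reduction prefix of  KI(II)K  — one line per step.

  start: KI(II)K
  [1] IK
  [2] K

Answer: after 2 steps: K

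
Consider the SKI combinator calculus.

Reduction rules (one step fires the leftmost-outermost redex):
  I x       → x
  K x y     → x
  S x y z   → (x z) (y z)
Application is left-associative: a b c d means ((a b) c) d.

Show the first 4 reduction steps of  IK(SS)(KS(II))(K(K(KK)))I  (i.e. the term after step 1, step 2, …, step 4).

  start: IK(SS)(KS(II))(K(K(KK)))I
  step 1: K(SS)(KS(II))(K(K(KK)))I
  step 2: SS(K(K(KK)))I
  step 3: SI(K(K(KK))I)
  step 4: SI(K(KK))

Answer: after 4 steps: SI(K(KK))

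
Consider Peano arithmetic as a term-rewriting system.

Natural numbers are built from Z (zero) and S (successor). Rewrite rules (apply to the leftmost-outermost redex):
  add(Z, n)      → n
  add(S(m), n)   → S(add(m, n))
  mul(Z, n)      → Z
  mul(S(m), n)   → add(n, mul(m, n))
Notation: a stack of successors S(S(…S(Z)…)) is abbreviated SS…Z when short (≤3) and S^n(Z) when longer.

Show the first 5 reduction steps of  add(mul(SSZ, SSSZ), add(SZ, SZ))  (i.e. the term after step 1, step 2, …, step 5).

Answer: after 5 steps: S(S(add(add(SZ, mul(SZ, SSSZ)), add(SZ, SZ))))

Derivation:
  start: add(mul(SSZ, SSSZ), add(SZ, SZ))
  →1  add(add(SSSZ, mul(SZ, SSSZ)), add(SZ, SZ))
  →2  add(S(add(SSZ, mul(SZ, SSSZ))), add(SZ, SZ))
  →3  S(add(add(SSZ, mul(SZ, SSSZ)), add(SZ, SZ)))
  →4  S(add(S(add(SZ, mul(SZ, SSSZ))), add(SZ, SZ)))
  →5  S(S(add(add(SZ, mul(SZ, SSSZ)), add(SZ, SZ))))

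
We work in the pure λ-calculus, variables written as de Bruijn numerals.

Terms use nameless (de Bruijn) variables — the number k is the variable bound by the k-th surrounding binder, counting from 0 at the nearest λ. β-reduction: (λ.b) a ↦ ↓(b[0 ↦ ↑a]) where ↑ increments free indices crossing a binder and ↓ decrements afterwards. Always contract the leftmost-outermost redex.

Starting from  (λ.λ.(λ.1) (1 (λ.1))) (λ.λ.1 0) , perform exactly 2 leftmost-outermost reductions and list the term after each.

  start: (λ.λ.(λ.1) (1 (λ.1))) (λ.λ.1 0)
  →1  λ.(λ.1) ((λ.λ.1 0) (λ.1))
  →2  λ.0

Answer: after 2 steps: λ.0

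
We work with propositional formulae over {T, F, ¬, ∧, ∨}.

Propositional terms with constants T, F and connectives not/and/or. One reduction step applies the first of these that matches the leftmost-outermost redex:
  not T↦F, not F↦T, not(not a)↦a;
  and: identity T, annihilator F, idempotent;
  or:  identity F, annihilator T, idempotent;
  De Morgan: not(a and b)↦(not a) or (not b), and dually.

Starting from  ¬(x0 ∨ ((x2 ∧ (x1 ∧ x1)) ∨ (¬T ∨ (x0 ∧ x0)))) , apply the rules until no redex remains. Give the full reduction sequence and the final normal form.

  start: ¬(x0 ∨ ((x2 ∧ (x1 ∧ x1)) ∨ (¬T ∨ (x0 ∧ x0))))
  →1  ¬x0 ∧ ¬((x2 ∧ (x1 ∧ x1)) ∨ (¬T ∨ (x0 ∧ x0)))
  →2  ¬x0 ∧ (¬(x2 ∧ (x1 ∧ x1)) ∧ ¬(¬T ∨ (x0 ∧ x0)))
  →3  ¬x0 ∧ ((¬x2 ∨ ¬(x1 ∧ x1)) ∧ ¬(¬T ∨ (x0 ∧ x0)))
  →4  ¬x0 ∧ ((¬x2 ∨ (¬x1 ∨ ¬x1)) ∧ ¬(¬T ∨ (x0 ∧ x0)))
  →5  ¬x0 ∧ ((¬x2 ∨ ¬x1) ∧ ¬(¬T ∨ (x0 ∧ x0)))
  →6  ¬x0 ∧ ((¬x2 ∨ ¬x1) ∧ (¬¬T ∧ ¬(x0 ∧ x0)))
  →7  ¬x0 ∧ ((¬x2 ∨ ¬x1) ∧ (T ∧ ¬(x0 ∧ x0)))
  →8  ¬x0 ∧ ((¬x2 ∨ ¬x1) ∧ ¬(x0 ∧ x0))
  →9  ¬x0 ∧ ((¬x2 ∨ ¬x1) ∧ (¬x0 ∨ ¬x0))
  →10  ¬x0 ∧ ((¬x2 ∨ ¬x1) ∧ ¬x0)

Answer: normal form = ¬x0 ∧ ((¬x2 ∨ ¬x1) ∧ ¬x0)  (in 10 steps)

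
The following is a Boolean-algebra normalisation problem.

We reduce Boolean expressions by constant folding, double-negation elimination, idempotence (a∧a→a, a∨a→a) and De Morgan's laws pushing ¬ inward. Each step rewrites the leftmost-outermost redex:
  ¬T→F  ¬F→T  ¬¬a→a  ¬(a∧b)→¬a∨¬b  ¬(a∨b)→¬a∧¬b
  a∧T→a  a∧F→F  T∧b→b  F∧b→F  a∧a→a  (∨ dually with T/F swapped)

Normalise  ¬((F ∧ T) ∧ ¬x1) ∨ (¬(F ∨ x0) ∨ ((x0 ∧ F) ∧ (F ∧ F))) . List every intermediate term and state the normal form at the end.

Answer: normal form = T  (in 6 steps)

Derivation:
  start: ¬((F ∧ T) ∧ ¬x1) ∨ (¬(F ∨ x0) ∨ ((x0 ∧ F) ∧ (F ∧ F)))
  →1  (¬(F ∧ T) ∨ ¬¬x1) ∨ (¬(F ∨ x0) ∨ ((x0 ∧ F) ∧ (F ∧ F)))
  →2  ((¬F ∨ ¬T) ∨ ¬¬x1) ∨ (¬(F ∨ x0) ∨ ((x0 ∧ F) ∧ (F ∧ F)))
  →3  ((T ∨ ¬T) ∨ ¬¬x1) ∨ (¬(F ∨ x0) ∨ ((x0 ∧ F) ∧ (F ∧ F)))
  →4  (T ∨ ¬¬x1) ∨ (¬(F ∨ x0) ∨ ((x0 ∧ F) ∧ (F ∧ F)))
  →5  T ∨ (¬(F ∨ x0) ∨ ((x0 ∧ F) ∧ (F ∧ F)))
  →6  T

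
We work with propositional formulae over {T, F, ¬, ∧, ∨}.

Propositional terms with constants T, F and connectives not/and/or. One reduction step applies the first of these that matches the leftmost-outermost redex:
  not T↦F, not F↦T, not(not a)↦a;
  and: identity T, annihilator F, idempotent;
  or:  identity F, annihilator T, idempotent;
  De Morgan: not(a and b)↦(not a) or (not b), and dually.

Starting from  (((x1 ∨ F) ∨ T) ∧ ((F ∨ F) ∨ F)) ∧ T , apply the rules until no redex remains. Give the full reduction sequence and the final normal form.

  start: (((x1 ∨ F) ∨ T) ∧ ((F ∨ F) ∨ F)) ∧ T
  →1  ((x1 ∨ F) ∨ T) ∧ ((F ∨ F) ∨ F)
  →2  T ∧ ((F ∨ F) ∨ F)
  →3  (F ∨ F) ∨ F
  →4  F ∨ F
  →5  F

Answer: normal form = F  (in 5 steps)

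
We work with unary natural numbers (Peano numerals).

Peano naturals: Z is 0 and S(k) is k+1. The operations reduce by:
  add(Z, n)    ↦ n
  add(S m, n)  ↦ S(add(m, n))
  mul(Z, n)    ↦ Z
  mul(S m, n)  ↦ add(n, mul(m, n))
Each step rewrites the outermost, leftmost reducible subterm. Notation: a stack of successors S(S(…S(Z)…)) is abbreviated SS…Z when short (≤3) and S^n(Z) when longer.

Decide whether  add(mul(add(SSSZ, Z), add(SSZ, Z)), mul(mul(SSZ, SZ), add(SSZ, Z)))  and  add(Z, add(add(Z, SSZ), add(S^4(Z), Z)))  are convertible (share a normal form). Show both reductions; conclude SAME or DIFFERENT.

Term A:
  start: add(mul(add(SSSZ, Z), add(SSZ, Z)), mul(mul(SSZ, SZ), add(SSZ, Z)))
  [1] add(mul(S(add(SSZ, Z)), add(SSZ, Z)), mul(mul(SSZ, SZ), add(SSZ, Z)))
  [2] add(add(add(SSZ, Z), mul(add(SSZ, Z), add(SSZ, Z))), mul(mul(SSZ, SZ), add(SSZ, Z)))
  [3] add(add(S(add(SZ, Z)), mul(add(SSZ, Z), add(SSZ, Z))), mul(mul(SSZ, SZ), add(SSZ, Z)))
  [4] add(S(add(add(SZ, Z), mul(add(SSZ, Z), add(SSZ, Z)))), mul(mul(SSZ, SZ), add(SSZ, Z)))
  [5] S(add(add(add(SZ, Z), mul(add(SSZ, Z), add(SSZ, Z))), mul(mul(SSZ, SZ), add(SSZ, Z))))
  [6] S(add(add(S(add(Z, Z)), mul(add(SSZ, Z), add(SSZ, Z))), mul(mul(SSZ, SZ), add(SSZ, Z))))
  [7] S(add(S(add(add(Z, Z), mul(add(SSZ, Z), add(SSZ, Z)))), mul(mul(SSZ, SZ), add(SSZ, Z))))
  [8] S(S(add(add(add(Z, Z), mul(add(SSZ, Z), add(SSZ, Z))), mul(mul(SSZ, SZ), add(SSZ, Z)))))
  [9] S(S(add(add(Z, mul(add(SSZ, Z), add(SSZ, Z))), mul(mul(SSZ, SZ), add(SSZ, Z)))))
  [10] S(S(add(mul(add(SSZ, Z), add(SSZ, Z)), mul(mul(SSZ, SZ), add(SSZ, Z)))))
  [11] S(S(add(mul(S(add(SZ, Z)), add(SSZ, Z)), mul(mul(SSZ, SZ), add(SSZ, Z)))))
  [12] S(S(add(add(add(SSZ, Z), mul(add(SZ, Z), add(SSZ, Z))), mul(mul(SSZ, SZ), add(SSZ, Z)))))
  [13] S(S(add(add(S(add(SZ, Z)), mul(add(SZ, Z), add(SSZ, Z))), mul(mul(SSZ, SZ), add(SSZ, Z)))))
  [14] S(S(add(S(add(add(SZ, Z), mul(add(SZ, Z), add(SSZ, Z)))), mul(mul(SSZ, SZ), add(SSZ, Z)))))
  [15] S(S(S(add(add(add(SZ, Z), mul(add(SZ, Z), add(SSZ, Z))), mul(mul(SSZ, SZ), add(SSZ, Z))))))
  [16] S(S(S(add(add(S(add(Z, Z)), mul(add(SZ, Z), add(SSZ, Z))), mul(mul(SSZ, SZ), add(SSZ, Z))))))
  [17] S(S(S(add(S(add(add(Z, Z), mul(add(SZ, Z), add(SSZ, Z)))), mul(mul(SSZ, SZ), add(SSZ, Z))))))
  [18] S(S(S(S(add(add(add(Z, Z), mul(add(SZ, Z), add(SSZ, Z))), mul(mul(SSZ, SZ), add(SSZ, Z)))))))
  [19] S(S(S(S(add(add(Z, mul(add(SZ, Z), add(SSZ, Z))), mul(mul(SSZ, SZ), add(SSZ, Z)))))))
  [20] S(S(S(S(add(mul(add(SZ, Z), add(SSZ, Z)), mul(mul(SSZ, SZ), add(SSZ, Z)))))))
  [21] S(S(S(S(add(mul(S(add(Z, Z)), add(SSZ, Z)), mul(mul(SSZ, SZ), add(SSZ, Z)))))))
  [22] S(S(S(S(add(add(add(SSZ, Z), mul(add(Z, Z), add(SSZ, Z))), mul(mul(SSZ, SZ), add(SSZ, Z)))))))
  [23] S(S(S(S(add(add(S(add(SZ, Z)), mul(add(Z, Z), add(SSZ, Z))), mul(mul(SSZ, SZ), add(SSZ, Z)))))))
  [24] S(S(S(S(add(S(add(add(SZ, Z), mul(add(Z, Z), add(SSZ, Z)))), mul(mul(SSZ, SZ), add(SSZ, Z)))))))
  [25] S(S(S(S(S(add(add(add(SZ, Z), mul(add(Z, Z), add(SSZ, Z))), mul(mul(SSZ, SZ), add(SSZ, Z))))))))
  [26] S(S(S(S(S(add(add(S(add(Z, Z)), mul(add(Z, Z), add(SSZ, Z))), mul(mul(SSZ, SZ), add(SSZ, Z))))))))
  [27] S(S(S(S(S(add(S(add(add(Z, Z), mul(add(Z, Z), add(SSZ, Z)))), mul(mul(SSZ, SZ), add(SSZ, Z))))))))
  [28] S(S(S(S(S(S(add(add(add(Z, Z), mul(add(Z, Z), add(SSZ, Z))), mul(mul(SSZ, SZ), add(SSZ, Z)))))))))
  [29] S(S(S(S(S(S(add(add(Z, mul(add(Z, Z), add(SSZ, Z))), mul(mul(SSZ, SZ), add(SSZ, Z)))))))))
  [30] S(S(S(S(S(S(add(mul(add(Z, Z), add(SSZ, Z)), mul(mul(SSZ, SZ), add(SSZ, Z)))))))))
  [31] S(S(S(S(S(S(add(mul(Z, add(SSZ, Z)), mul(mul(SSZ, SZ), add(SSZ, Z)))))))))
  [32] S(S(S(S(S(S(add(Z, mul(mul(SSZ, SZ), add(SSZ, Z)))))))))
  [33] S(S(S(S(S(S(mul(mul(SSZ, SZ), add(SSZ, Z))))))))
  [34] S(S(S(S(S(S(mul(add(SZ, mul(SZ, SZ)), add(SSZ, Z))))))))
  [35] S(S(S(S(S(S(mul(S(add(Z, mul(SZ, SZ))), add(SSZ, Z))))))))
  [36] S(S(S(S(S(S(add(add(SSZ, Z), mul(add(Z, mul(SZ, SZ)), add(SSZ, Z)))))))))
  [37] S(S(S(S(S(S(add(S(add(SZ, Z)), mul(add(Z, mul(SZ, SZ)), add(SSZ, Z)))))))))
  [38] S(S(S(S(S(S(S(add(add(SZ, Z), mul(add(Z, mul(SZ, SZ)), add(SSZ, Z))))))))))
  [39] S(S(S(S(S(S(S(add(S(add(Z, Z)), mul(add(Z, mul(SZ, SZ)), add(SSZ, Z))))))))))
  [40] S(S(S(S(S(S(S(S(add(add(Z, Z), mul(add(Z, mul(SZ, SZ)), add(SSZ, Z)))))))))))
  [41] S(S(S(S(S(S(S(S(add(Z, mul(add(Z, mul(SZ, SZ)), add(SSZ, Z)))))))))))
  [42] S(S(S(S(S(S(S(S(mul(add(Z, mul(SZ, SZ)), add(SSZ, Z))))))))))
  [43] S(S(S(S(S(S(S(S(mul(mul(SZ, SZ), add(SSZ, Z))))))))))
  [44] S(S(S(S(S(S(S(S(mul(add(SZ, mul(Z, SZ)), add(SSZ, Z))))))))))
  [45] S(S(S(S(S(S(S(S(mul(S(add(Z, mul(Z, SZ))), add(SSZ, Z))))))))))
  [46] S(S(S(S(S(S(S(S(add(add(SSZ, Z), mul(add(Z, mul(Z, SZ)), add(SSZ, Z)))))))))))
  [47] S(S(S(S(S(S(S(S(add(S(add(SZ, Z)), mul(add(Z, mul(Z, SZ)), add(SSZ, Z)))))))))))
  [48] S(S(S(S(S(S(S(S(S(add(add(SZ, Z), mul(add(Z, mul(Z, SZ)), add(SSZ, Z))))))))))))
  [49] S(S(S(S(S(S(S(S(S(add(S(add(Z, Z)), mul(add(Z, mul(Z, SZ)), add(SSZ, Z))))))))))))
  [50] S(S(S(S(S(S(S(S(S(S(add(add(Z, Z), mul(add(Z, mul(Z, SZ)), add(SSZ, Z)))))))))))))
  [51] S(S(S(S(S(S(S(S(S(S(add(Z, mul(add(Z, mul(Z, SZ)), add(SSZ, Z)))))))))))))
  [52] S(S(S(S(S(S(S(S(S(S(mul(add(Z, mul(Z, SZ)), add(SSZ, Z))))))))))))
  [53] S(S(S(S(S(S(S(S(S(S(mul(mul(Z, SZ), add(SSZ, Z))))))))))))
  [54] S(S(S(S(S(S(S(S(S(S(mul(Z, add(SSZ, Z))))))))))))
  [55] S^10(Z)

Term B:
  start: add(Z, add(add(Z, SSZ), add(S^4(Z), Z)))
  [1] add(add(Z, SSZ), add(S^4(Z), Z))
  [2] add(SSZ, add(S^4(Z), Z))
  [3] S(add(SZ, add(S^4(Z), Z)))
  [4] S(S(add(Z, add(S^4(Z), Z))))
  [5] S(S(add(S^4(Z), Z)))
  [6] S(S(S(add(SSSZ, Z))))
  [7] S(S(S(S(add(SSZ, Z)))))
  [8] S(S(S(S(S(add(SZ, Z))))))
  [9] S(S(S(S(S(S(add(Z, Z)))))))
  [10] S^6(Z)

Answer: DIFFERENT — A ⇓ S^10(Z), B ⇓ S^6(Z)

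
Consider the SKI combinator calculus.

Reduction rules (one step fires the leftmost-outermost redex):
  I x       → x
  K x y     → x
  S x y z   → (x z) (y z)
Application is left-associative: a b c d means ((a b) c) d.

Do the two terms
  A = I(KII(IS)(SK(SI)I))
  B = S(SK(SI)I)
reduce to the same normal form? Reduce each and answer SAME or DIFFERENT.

Term A:
  start: I(KII(IS)(SK(SI)I))
  →1  KII(IS)(SK(SI)I)
  →2  I(IS)(SK(SI)I)
  →3  IS(SK(SI)I)
  →4  S(SK(SI)I)
  →5  S(KI(SII))
  →6  SI

Term B:
  start: S(SK(SI)I)
  →1  S(KI(SII))
  →2  SI

Answer: SAME — A ⇓ SI, B ⇓ SI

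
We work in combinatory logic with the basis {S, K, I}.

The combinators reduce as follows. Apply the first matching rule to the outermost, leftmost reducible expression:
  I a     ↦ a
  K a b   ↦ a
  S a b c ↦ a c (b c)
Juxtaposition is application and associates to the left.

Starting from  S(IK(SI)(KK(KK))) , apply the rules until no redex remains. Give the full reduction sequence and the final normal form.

Answer: normal form = S(SI)  (in 2 steps)

Derivation:
  start: S(IK(SI)(KK(KK)))
  [1] S(K(SI)(KK(KK)))
  [2] S(SI)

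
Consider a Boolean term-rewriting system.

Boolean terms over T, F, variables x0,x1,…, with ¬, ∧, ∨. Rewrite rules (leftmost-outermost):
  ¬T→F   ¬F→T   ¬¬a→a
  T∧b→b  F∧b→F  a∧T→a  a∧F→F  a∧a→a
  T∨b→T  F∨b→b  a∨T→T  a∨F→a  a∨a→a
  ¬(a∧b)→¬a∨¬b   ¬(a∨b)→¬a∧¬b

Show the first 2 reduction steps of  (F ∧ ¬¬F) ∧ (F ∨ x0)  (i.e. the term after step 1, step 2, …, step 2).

  start: (F ∧ ¬¬F) ∧ (F ∨ x0)
  [1] F ∧ (F ∨ x0)
  [2] F

Answer: after 2 steps: F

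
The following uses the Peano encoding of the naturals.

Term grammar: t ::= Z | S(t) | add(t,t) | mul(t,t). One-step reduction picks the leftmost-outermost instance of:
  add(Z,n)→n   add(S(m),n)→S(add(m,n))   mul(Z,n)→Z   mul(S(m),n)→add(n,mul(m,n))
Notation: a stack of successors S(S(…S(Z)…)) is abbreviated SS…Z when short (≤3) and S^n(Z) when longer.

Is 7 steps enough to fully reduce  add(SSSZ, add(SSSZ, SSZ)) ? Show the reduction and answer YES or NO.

Answer: NO — after 7 steps the term is S(S(S(S(S(S(add(Z, SSZ))))))), not yet normal

Working:
  start: add(SSSZ, add(SSSZ, SSZ))
  [1] S(add(SSZ, add(SSSZ, SSZ)))
  [2] S(S(add(SZ, add(SSSZ, SSZ))))
  [3] S(S(S(add(Z, add(SSSZ, SSZ)))))
  [4] S(S(S(add(SSSZ, SSZ))))
  [5] S(S(S(S(add(SSZ, SSZ)))))
  [6] S(S(S(S(S(add(SZ, SSZ))))))
  [7] S(S(S(S(S(S(add(Z, SSZ)))))))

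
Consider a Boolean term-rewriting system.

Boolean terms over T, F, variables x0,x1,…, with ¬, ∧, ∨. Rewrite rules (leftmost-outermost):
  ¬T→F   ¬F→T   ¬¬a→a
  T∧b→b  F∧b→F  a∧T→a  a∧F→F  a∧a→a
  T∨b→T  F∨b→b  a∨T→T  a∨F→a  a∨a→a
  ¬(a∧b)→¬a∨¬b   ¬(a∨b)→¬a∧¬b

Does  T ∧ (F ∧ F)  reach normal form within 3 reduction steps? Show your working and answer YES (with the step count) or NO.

  start: T ∧ (F ∧ F)
  step 1: F ∧ F
  step 2: F

Answer: YES — reaches normal form F in 2 ≤ 3 steps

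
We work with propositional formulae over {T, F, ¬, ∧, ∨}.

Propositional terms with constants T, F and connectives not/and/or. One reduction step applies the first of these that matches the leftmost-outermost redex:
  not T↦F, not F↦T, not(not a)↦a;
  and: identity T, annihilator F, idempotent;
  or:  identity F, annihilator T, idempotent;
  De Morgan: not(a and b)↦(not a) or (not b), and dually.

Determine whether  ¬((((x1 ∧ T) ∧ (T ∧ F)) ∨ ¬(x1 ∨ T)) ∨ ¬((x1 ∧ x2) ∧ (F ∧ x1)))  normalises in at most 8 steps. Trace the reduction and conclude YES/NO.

Answer: NO — after 8 steps the term is ((¬x1 ∨ (F ∨ ¬F)) ∧ ¬¬(x1 ∨ T)) ∧ ¬¬((x1 ∧ x2) ∧ (F ∧ x1)), not yet normal

Working:
  start: ¬((((x1 ∧ T) ∧ (T ∧ F)) ∨ ¬(x1 ∨ T)) ∨ ¬((x1 ∧ x2) ∧ (F ∧ x1)))
  [1] ¬(((x1 ∧ T) ∧ (T ∧ F)) ∨ ¬(x1 ∨ T)) ∧ ¬¬((x1 ∧ x2) ∧ (F ∧ x1))
  [2] (¬((x1 ∧ T) ∧ (T ∧ F)) ∧ ¬¬(x1 ∨ T)) ∧ ¬¬((x1 ∧ x2) ∧ (F ∧ x1))
  [3] ((¬(x1 ∧ T) ∨ ¬(T ∧ F)) ∧ ¬¬(x1 ∨ T)) ∧ ¬¬((x1 ∧ x2) ∧ (F ∧ x1))
  [4] (((¬x1 ∨ ¬T) ∨ ¬(T ∧ F)) ∧ ¬¬(x1 ∨ T)) ∧ ¬¬((x1 ∧ x2) ∧ (F ∧ x1))
  [5] (((¬x1 ∨ F) ∨ ¬(T ∧ F)) ∧ ¬¬(x1 ∨ T)) ∧ ¬¬((x1 ∧ x2) ∧ (F ∧ x1))
  [6] ((¬x1 ∨ ¬(T ∧ F)) ∧ ¬¬(x1 ∨ T)) ∧ ¬¬((x1 ∧ x2) ∧ (F ∧ x1))
  [7] ((¬x1 ∨ (¬T ∨ ¬F)) ∧ ¬¬(x1 ∨ T)) ∧ ¬¬((x1 ∧ x2) ∧ (F ∧ x1))
  [8] ((¬x1 ∨ (F ∨ ¬F)) ∧ ¬¬(x1 ∨ T)) ∧ ¬¬((x1 ∧ x2) ∧ (F ∧ x1))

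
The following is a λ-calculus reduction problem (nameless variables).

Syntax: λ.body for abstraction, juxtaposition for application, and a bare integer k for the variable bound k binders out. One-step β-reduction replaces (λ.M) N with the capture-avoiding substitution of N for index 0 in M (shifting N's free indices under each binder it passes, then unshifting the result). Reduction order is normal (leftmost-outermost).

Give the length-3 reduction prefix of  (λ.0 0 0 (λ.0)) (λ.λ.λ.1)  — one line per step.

Answer: after 3 steps: (λ.λ.λ.λ.1) (λ.0)

Derivation:
  start: (λ.0 0 0 (λ.0)) (λ.λ.λ.1)
  →1  (λ.λ.λ.1) (λ.λ.λ.1) (λ.λ.λ.1) (λ.0)
  →2  (λ.λ.1) (λ.λ.λ.1) (λ.0)
  →3  (λ.λ.λ.λ.1) (λ.0)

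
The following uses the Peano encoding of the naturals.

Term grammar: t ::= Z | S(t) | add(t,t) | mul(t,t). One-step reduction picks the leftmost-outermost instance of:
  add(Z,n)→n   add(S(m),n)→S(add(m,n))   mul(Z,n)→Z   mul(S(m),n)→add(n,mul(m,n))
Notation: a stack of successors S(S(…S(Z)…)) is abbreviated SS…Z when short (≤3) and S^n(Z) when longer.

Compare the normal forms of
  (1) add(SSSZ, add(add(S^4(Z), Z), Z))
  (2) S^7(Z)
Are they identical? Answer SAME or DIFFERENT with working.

Term A:
  start: add(SSSZ, add(add(S^4(Z), Z), Z))
  [1] S(add(SSZ, add(add(S^4(Z), Z), Z)))
  [2] S(S(add(SZ, add(add(S^4(Z), Z), Z))))
  [3] S(S(S(add(Z, add(add(S^4(Z), Z), Z)))))
  [4] S(S(S(add(add(S^4(Z), Z), Z))))
  [5] S(S(S(add(S(add(SSSZ, Z)), Z))))
  [6] S(S(S(S(add(add(SSSZ, Z), Z)))))
  [7] S(S(S(S(add(S(add(SSZ, Z)), Z)))))
  [8] S(S(S(S(S(add(add(SSZ, Z), Z))))))
  [9] S(S(S(S(S(add(S(add(SZ, Z)), Z))))))
  [10] S(S(S(S(S(S(add(add(SZ, Z), Z)))))))
  [11] S(S(S(S(S(S(add(S(add(Z, Z)), Z)))))))
  [12] S(S(S(S(S(S(S(add(add(Z, Z), Z))))))))
  [13] S(S(S(S(S(S(S(add(Z, Z))))))))
  [14] S^7(Z)

Term B:
  start: S^7(Z)

Answer: SAME — A ⇓ S^7(Z), B ⇓ S^7(Z)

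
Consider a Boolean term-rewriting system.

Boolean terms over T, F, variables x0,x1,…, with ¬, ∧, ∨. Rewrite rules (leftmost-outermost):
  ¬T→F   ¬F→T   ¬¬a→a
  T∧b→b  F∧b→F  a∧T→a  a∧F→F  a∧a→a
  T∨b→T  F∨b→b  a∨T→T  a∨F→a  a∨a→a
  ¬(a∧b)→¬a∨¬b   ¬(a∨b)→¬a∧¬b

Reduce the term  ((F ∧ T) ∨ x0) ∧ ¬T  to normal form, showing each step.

Answer: normal form = F  (in 4 steps)

Working:
  start: ((F ∧ T) ∨ x0) ∧ ¬T
  [1] (F ∨ x0) ∧ ¬T
  [2] x0 ∧ ¬T
  [3] x0 ∧ F
  [4] F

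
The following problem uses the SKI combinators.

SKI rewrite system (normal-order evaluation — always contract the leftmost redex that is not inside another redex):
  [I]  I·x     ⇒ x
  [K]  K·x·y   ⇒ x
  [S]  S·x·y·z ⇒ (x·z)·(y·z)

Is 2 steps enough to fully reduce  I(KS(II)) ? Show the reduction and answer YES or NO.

  start: I(KS(II))
  [1] KS(II)
  [2] S

Answer: YES — reaches normal form S in 2 ≤ 2 steps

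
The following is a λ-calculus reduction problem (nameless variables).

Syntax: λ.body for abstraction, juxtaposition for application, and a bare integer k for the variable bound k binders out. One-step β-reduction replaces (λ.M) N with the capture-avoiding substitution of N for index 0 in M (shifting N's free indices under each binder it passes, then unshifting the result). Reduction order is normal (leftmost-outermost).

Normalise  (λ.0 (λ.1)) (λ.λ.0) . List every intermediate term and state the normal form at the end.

Answer: normal form = λ.0  (in 2 steps)

Working:
  start: (λ.0 (λ.1)) (λ.λ.0)
  →1  (λ.λ.0) (λ.λ.λ.0)
  →2  λ.0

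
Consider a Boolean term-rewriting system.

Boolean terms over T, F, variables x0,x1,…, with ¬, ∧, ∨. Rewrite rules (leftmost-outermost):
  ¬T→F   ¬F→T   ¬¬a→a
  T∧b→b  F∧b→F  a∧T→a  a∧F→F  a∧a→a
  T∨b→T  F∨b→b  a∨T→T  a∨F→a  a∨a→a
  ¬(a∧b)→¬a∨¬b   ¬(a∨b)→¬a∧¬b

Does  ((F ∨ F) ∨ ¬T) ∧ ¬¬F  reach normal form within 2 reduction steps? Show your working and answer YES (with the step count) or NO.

Answer: NO — after 2 steps the term is ¬T ∧ ¬¬F, not yet normal

Derivation:
  start: ((F ∨ F) ∨ ¬T) ∧ ¬¬F
  →1  (F ∨ ¬T) ∧ ¬¬F
  →2  ¬T ∧ ¬¬F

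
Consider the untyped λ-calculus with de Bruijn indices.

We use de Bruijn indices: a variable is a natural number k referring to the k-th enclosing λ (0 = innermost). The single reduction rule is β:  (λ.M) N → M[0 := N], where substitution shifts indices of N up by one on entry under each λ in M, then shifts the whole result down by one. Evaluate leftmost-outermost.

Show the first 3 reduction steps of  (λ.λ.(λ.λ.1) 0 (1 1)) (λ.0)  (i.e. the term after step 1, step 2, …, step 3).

Answer: after 3 steps: λ.0

Derivation:
  start: (λ.λ.(λ.λ.1) 0 (1 1)) (λ.0)
  →1  λ.(λ.λ.1) 0 ((λ.0) (λ.0))
  →2  λ.(λ.1) ((λ.0) (λ.0))
  →3  λ.0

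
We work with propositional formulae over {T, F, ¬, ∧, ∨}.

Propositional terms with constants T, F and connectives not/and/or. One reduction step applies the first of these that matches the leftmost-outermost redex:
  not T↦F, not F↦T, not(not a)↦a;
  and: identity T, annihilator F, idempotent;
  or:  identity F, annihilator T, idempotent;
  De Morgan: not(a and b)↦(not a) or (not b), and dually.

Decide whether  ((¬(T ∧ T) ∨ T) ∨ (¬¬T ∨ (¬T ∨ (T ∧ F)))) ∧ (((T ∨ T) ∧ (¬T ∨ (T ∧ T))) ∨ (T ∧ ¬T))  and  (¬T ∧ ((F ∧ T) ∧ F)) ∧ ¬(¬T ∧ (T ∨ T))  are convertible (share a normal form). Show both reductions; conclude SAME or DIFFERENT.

Answer: DIFFERENT — A ⇓ T, B ⇓ F

Derivation:
Term A:
  start: ((¬(T ∧ T) ∨ T) ∨ (¬¬T ∨ (¬T ∨ (T ∧ F)))) ∧ (((T ∨ T) ∧ (¬T ∨ (T ∧ T))) ∨ (T ∧ ¬T))
  step 1: (T ∨ (¬¬T ∨ (¬T ∨ (T ∧ F)))) ∧ (((T ∨ T) ∧ (¬T ∨ (T ∧ T))) ∨ (T ∧ ¬T))
  step 2: T ∧ (((T ∨ T) ∧ (¬T ∨ (T ∧ T))) ∨ (T ∧ ¬T))
  step 3: ((T ∨ T) ∧ (¬T ∨ (T ∧ T))) ∨ (T ∧ ¬T)
  step 4: (T ∧ (¬T ∨ (T ∧ T))) ∨ (T ∧ ¬T)
  step 5: (¬T ∨ (T ∧ T)) ∨ (T ∧ ¬T)
  step 6: (F ∨ (T ∧ T)) ∨ (T ∧ ¬T)
  step 7: (T ∧ T) ∨ (T ∧ ¬T)
  step 8: T ∨ (T ∧ ¬T)
  step 9: T

Term B:
  start: (¬T ∧ ((F ∧ T) ∧ F)) ∧ ¬(¬T ∧ (T ∨ T))
  step 1: (F ∧ ((F ∧ T) ∧ F)) ∧ ¬(¬T ∧ (T ∨ T))
  step 2: F ∧ ¬(¬T ∧ (T ∨ T))
  step 3: F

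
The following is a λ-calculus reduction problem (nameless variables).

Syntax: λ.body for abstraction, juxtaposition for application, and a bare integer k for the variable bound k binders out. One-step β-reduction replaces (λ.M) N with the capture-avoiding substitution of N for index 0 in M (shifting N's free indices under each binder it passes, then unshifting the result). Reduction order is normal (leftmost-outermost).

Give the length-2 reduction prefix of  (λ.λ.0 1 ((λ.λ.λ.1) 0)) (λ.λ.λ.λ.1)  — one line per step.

Answer: after 2 steps: λ.0 (λ.λ.λ.λ.1) (λ.λ.1)

Reduction:
  start: (λ.λ.0 1 ((λ.λ.λ.1) 0)) (λ.λ.λ.λ.1)
  [1] λ.0 (λ.λ.λ.λ.1) ((λ.λ.λ.1) 0)
  [2] λ.0 (λ.λ.λ.λ.1) (λ.λ.1)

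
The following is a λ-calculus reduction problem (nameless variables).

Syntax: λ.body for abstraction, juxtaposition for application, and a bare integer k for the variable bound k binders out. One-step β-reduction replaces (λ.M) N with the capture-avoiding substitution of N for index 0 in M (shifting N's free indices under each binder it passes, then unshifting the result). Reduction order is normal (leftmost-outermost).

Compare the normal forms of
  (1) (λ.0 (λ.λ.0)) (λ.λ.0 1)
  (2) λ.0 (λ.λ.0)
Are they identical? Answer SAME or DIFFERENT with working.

Answer: SAME — A ⇓ λ.0 (λ.λ.0), B ⇓ λ.0 (λ.λ.0)

Working:
Term A:
  start: (λ.0 (λ.λ.0)) (λ.λ.0 1)
  step 1: (λ.λ.0 1) (λ.λ.0)
  step 2: λ.0 (λ.λ.0)

Term B:
  start: λ.0 (λ.λ.0)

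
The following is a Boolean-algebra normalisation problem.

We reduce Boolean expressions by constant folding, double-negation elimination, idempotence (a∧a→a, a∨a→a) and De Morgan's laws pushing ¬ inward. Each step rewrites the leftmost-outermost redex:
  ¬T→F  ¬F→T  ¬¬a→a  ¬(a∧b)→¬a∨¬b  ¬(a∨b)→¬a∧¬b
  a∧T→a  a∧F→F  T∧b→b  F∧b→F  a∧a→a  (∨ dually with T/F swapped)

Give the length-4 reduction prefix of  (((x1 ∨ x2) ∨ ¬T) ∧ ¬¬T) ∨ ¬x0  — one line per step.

Answer: after 4 steps: (x1 ∨ x2) ∨ ¬x0

Reduction:
  start: (((x1 ∨ x2) ∨ ¬T) ∧ ¬¬T) ∨ ¬x0
  [1] (((x1 ∨ x2) ∨ F) ∧ ¬¬T) ∨ ¬x0
  [2] ((x1 ∨ x2) ∧ ¬¬T) ∨ ¬x0
  [3] ((x1 ∨ x2) ∧ T) ∨ ¬x0
  [4] (x1 ∨ x2) ∨ ¬x0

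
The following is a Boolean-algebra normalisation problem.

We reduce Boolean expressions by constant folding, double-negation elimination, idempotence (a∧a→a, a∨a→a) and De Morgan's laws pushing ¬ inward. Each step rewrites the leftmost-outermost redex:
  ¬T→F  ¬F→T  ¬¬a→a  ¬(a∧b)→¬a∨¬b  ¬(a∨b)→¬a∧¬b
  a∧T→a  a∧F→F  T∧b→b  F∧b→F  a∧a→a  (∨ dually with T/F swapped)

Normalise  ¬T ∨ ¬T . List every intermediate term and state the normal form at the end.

  start: ¬T ∨ ¬T
  →1  ¬T
  →2  F

Answer: normal form = F  (in 2 steps)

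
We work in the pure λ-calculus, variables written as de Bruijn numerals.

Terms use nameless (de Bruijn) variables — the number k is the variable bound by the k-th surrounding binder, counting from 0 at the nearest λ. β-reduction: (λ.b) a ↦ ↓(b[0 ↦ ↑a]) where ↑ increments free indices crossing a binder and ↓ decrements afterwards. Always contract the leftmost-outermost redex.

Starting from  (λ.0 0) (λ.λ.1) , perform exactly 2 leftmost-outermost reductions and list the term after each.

  start: (λ.0 0) (λ.λ.1)
  →1  (λ.λ.1) (λ.λ.1)
  →2  λ.λ.λ.1

Answer: after 2 steps: λ.λ.λ.1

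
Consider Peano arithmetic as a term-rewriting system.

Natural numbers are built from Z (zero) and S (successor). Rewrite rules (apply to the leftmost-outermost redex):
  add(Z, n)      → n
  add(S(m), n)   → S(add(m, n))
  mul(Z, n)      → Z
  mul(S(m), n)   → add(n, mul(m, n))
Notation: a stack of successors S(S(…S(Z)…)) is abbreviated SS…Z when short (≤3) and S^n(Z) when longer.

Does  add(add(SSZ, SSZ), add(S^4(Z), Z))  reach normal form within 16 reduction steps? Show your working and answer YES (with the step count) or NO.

  start: add(add(SSZ, SSZ), add(S^4(Z), Z))
  →1  add(S(add(SZ, SSZ)), add(S^4(Z), Z))
  →2  S(add(add(SZ, SSZ), add(S^4(Z), Z)))
  →3  S(add(S(add(Z, SSZ)), add(S^4(Z), Z)))
  →4  S(S(add(add(Z, SSZ), add(S^4(Z), Z))))
  →5  S(S(add(SSZ, add(S^4(Z), Z))))
  →6  S(S(S(add(SZ, add(S^4(Z), Z)))))
  →7  S(S(S(S(add(Z, add(S^4(Z), Z))))))
  →8  S(S(S(S(add(S^4(Z), Z)))))
  →9  S(S(S(S(S(add(SSSZ, Z))))))
  →10  S(S(S(S(S(S(add(SSZ, Z)))))))
  →11  S(S(S(S(S(S(S(add(SZ, Z))))))))
  →12  S(S(S(S(S(S(S(S(add(Z, Z)))))))))
  →13  S^8(Z)

Answer: YES — reaches normal form S^8(Z) in 13 ≤ 16 steps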